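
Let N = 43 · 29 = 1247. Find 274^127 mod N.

Mod 43: 274 ≡ 16; by Fermat, exponent reduces to 127 mod 42 = 1; 16^1 ≡ 16 (mod 43).
Mod 29: 274 ≡ 13; by Fermat, exponent reduces to 127 mod 28 = 15; 13^15 ≡ 13 (mod 29).
Combine by CRT: x ≡ 16 (mod 43), x ≡ 13 (mod 29) ⇒ x ≡ 274 (mod 1247).

274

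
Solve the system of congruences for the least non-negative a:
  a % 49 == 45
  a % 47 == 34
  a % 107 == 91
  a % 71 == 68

16283137

The moduli are pairwise coprime; N = 49·47·107·71 = 17495891.
N/49 = 357059; 357059 ≡ 45 (mod 49); 45·12 ≡ 1, so inverse 12.
N/47 = 372253; 372253 ≡ 13 (mod 47); 13·29 ≡ 1, so inverse 29.
N/107 = 163513; 163513 ≡ 17 (mod 107); 17·63 ≡ 1, so inverse 63.
N/71 = 246421; 246421 ≡ 51 (mod 71); 51·39 ≡ 1, so inverse 39.
a ≡ 45·357059·12 + 34·372253·29 + 91·163513·63 + 68·246421·39 = 2150781839.
2150781839 mod 17495891 = 16283137.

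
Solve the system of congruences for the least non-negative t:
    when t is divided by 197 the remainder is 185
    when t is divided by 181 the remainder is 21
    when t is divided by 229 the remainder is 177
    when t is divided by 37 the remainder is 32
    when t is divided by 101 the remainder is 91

From t ≡ 185 (mod 197) write t = 185 + 197s. Substituting into t ≡ 21 (mod 181) gives 197s ≡ 17 (mod 181), and since 16⁻¹ ≡ 34 (mod 181), s ≡ 35. Hence t ≡ 185 + 197·35 = 7080 (mod 35657).
From t ≡ 7080 (mod 35657) write t = 7080 + 35657s. Substituting into t ≡ 177 (mod 229) gives 35657s ≡ 196 (mod 229), and since 162⁻¹ ≡ 41 (mod 229), s ≡ 21. Hence t ≡ 7080 + 35657·21 = 755877 (mod 8165453).
From t ≡ 755877 (mod 8165453) write t = 755877 + 8165453s. Substituting into t ≡ 32 (mod 37) gives 8165453s ≡ 28 (mod 37), and since 34⁻¹ ≡ 12 (mod 37), s ≡ 3. Hence t ≡ 755877 + 8165453·3 = 25252236 (mod 302121761).
From t ≡ 25252236 (mod 302121761) write t = 25252236 + 302121761s. Substituting into t ≡ 91 (mod 101) gives 302121761s ≡ 77 (mod 101), and since 57⁻¹ ≡ 39 (mod 101), s ≡ 74. Hence t ≡ 25252236 + 302121761·74 = 22382262550 (mod 30514297861).

22382262550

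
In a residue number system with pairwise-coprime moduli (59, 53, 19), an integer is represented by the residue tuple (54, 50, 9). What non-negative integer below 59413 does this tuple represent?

54216

The moduli are pairwise coprime; N = 59·53·19 = 59413.
N/59 = 1007; 1007 ≡ 4 (mod 59); 4·15 ≡ 1, so inverse 15.
N/53 = 1121; 1121 ≡ 8 (mod 53); 8·20 ≡ 1, so inverse 20.
N/19 = 3127; 3127 ≡ 11 (mod 19); 11·7 ≡ 1, so inverse 7.
x ≡ 54·1007·15 + 50·1121·20 + 9·3127·7 = 2133671.
2133671 mod 59413 = 54216.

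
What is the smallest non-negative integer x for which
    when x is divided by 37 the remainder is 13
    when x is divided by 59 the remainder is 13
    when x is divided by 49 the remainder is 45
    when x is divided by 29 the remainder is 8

The moduli are pairwise coprime; N = 37·59·49·29 = 3102043.
N/37 = 83839; 83839 ≡ 34 (mod 37); 34·12 ≡ 1, so inverse 12.
N/59 = 52577; 52577 ≡ 8 (mod 59); 8·37 ≡ 1, so inverse 37.
N/49 = 63307; 63307 ≡ 48 (mod 49); 48·48 ≡ 1, so inverse 48.
N/29 = 106967; 106967 ≡ 15 (mod 29); 15·2 ≡ 1, so inverse 2.
x ≡ 13·83839·12 + 13·52577·37 + 45·63307·48 + 8·106967·2 = 176823013.
176823013 mod 3102043 = 6562.

6562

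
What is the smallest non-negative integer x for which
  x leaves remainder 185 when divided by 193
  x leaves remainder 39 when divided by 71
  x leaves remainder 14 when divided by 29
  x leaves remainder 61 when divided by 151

From x ≡ 185 (mod 193) write x = 185 + 193t. Substituting into x ≡ 39 (mod 71) gives 193t ≡ 67 (mod 71), and since 51⁻¹ ≡ 39 (mod 71), t ≡ 57. Hence x ≡ 185 + 193·57 = 11186 (mod 13703).
From x ≡ 11186 (mod 13703) write x = 11186 + 13703t. Substituting into x ≡ 14 (mod 29) gives 13703t ≡ 22 (mod 29), and since 15⁻¹ ≡ 2 (mod 29), t ≡ 15. Hence x ≡ 11186 + 13703·15 = 216731 (mod 397387).
From x ≡ 216731 (mod 397387) write x = 216731 + 397387t. Substituting into x ≡ 61 (mod 151) gives 397387t ≡ 15 (mod 151), and since 106⁻¹ ≡ 104 (mod 151), t ≡ 50. Hence x ≡ 216731 + 397387·50 = 20086081 (mod 60005437).

20086081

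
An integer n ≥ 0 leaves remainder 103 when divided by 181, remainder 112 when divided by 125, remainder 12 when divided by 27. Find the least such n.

The moduli are pairwise coprime; M = 181·125·27 = 610875.
M/181 = 3375; 3375 ≡ 117 (mod 181); 117·82 ≡ 1, so inverse 82.
M/125 = 4887; 4887 ≡ 12 (mod 125); 12·73 ≡ 1, so inverse 73.
M/27 = 22625; 22625 ≡ 26 (mod 27); 26·26 ≡ 1, so inverse 26.
n ≡ 103·3375·82 + 112·4887·73 + 12·22625·26 = 75520362.
75520362 mod 610875 = 382737.

382737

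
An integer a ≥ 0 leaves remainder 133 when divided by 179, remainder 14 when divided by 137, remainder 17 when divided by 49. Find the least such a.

347035

From a ≡ 133 (mod 179) write a = 133 + 179t. Substituting into a ≡ 14 (mod 137) gives 179t ≡ 18 (mod 137), and since 42⁻¹ ≡ 62 (mod 137), t ≡ 20. Hence a ≡ 133 + 179·20 = 3713 (mod 24523).
From a ≡ 3713 (mod 24523) write a = 3713 + 24523t. Substituting into a ≡ 17 (mod 49) gives 24523t ≡ 28 (mod 49), and since 23⁻¹ ≡ 32 (mod 49), t ≡ 14. Hence a ≡ 3713 + 24523·14 = 347035 (mod 1201627).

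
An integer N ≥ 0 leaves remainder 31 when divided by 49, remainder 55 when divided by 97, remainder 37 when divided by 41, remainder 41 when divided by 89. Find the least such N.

11514149

The moduli are pairwise coprime; M = 49·97·41·89 = 17343697.
M/49 = 353953; 353953 ≡ 26 (mod 49); 26·17 ≡ 1, so inverse 17.
M/97 = 178801; 178801 ≡ 30 (mod 97); 30·55 ≡ 1, so inverse 55.
M/41 = 423017; 423017 ≡ 20 (mod 41); 20·39 ≡ 1, so inverse 39.
M/89 = 194873; 194873 ≡ 52 (mod 89); 52·12 ≡ 1, so inverse 12.
N ≡ 31·353953·17 + 55·178801·55 + 37·423017·39 + 41·194873·12 = 1433697303.
1433697303 mod 17343697 = 11514149.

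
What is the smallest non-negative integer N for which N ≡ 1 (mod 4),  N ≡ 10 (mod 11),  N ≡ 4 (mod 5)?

The moduli are pairwise coprime; M = 4·11·5 = 220.
M/4 = 55; 55 ≡ 3 (mod 4); 3·3 ≡ 1, so inverse 3.
M/11 = 20; 20 ≡ 9 (mod 11); 9·5 ≡ 1, so inverse 5.
M/5 = 44; 44 ≡ 4 (mod 5); 4·4 ≡ 1, so inverse 4.
N ≡ 1·55·3 + 10·20·5 + 4·44·4 = 1869.
1869 mod 220 = 109.

109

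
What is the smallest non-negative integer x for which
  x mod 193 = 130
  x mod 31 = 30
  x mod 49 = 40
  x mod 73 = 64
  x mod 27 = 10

111702547

The moduli are pairwise coprime; N = 193·31·49·73·27 = 577832157.
N/193 = 2993949; 2993949 ≡ 133 (mod 193); 133·119 ≡ 1, so inverse 119.
N/31 = 18639747; 18639747 ≡ 5 (mod 31); 5·25 ≡ 1, so inverse 25.
N/49 = 11792493; 11792493 ≡ 6 (mod 49); 6·41 ≡ 1, so inverse 41.
N/73 = 7915509; 7915509 ≡ 46 (mod 73); 46·27 ≡ 1, so inverse 27.
N/27 = 21401191; 21401191 ≡ 19 (mod 27); 19·10 ≡ 1, so inverse 10.
x ≡ 130·2993949·119 + 30·18639747·25 + 40·11792493·41 + 64·7915509·27 + 10·21401191·10 = 95454008452.
95454008452 mod 577832157 = 111702547.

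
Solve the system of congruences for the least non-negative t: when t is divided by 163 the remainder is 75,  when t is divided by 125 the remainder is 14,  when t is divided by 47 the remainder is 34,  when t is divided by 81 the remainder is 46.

From t ≡ 75 (mod 163) write t = 75 + 163s. Substituting into t ≡ 14 (mod 125) gives 163s ≡ 64 (mod 125), and since 38⁻¹ ≡ 102 (mod 125), s ≡ 28. Hence t ≡ 75 + 163·28 = 4639 (mod 20375).
From t ≡ 4639 (mod 20375) write t = 4639 + 20375s. Substituting into t ≡ 34 (mod 47) gives 20375s ≡ 1 (mod 47), and since 24⁻¹ ≡ 2 (mod 47), s ≡ 2. Hence t ≡ 4639 + 20375·2 = 45389 (mod 957625).
From t ≡ 45389 (mod 957625) write t = 45389 + 957625s. Substituting into t ≡ 46 (mod 81) gives 957625s ≡ 17 (mod 81), and since 43⁻¹ ≡ 49 (mod 81), s ≡ 23. Hence t ≡ 45389 + 957625·23 = 22070764 (mod 77567625).

22070764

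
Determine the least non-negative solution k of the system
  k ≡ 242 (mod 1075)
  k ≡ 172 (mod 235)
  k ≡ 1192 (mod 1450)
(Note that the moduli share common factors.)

gcd(1075, 235) = 5 and 5 | (172 − 242), so the pair is consistent; merging gives k ≡ 46467 (mod 50525), where 50525 = lcm(1075, 235).
gcd(50525, 1450) = 25 and 25 | (1192 − 46467), so the pair is consistent; merging gives k ≡ 2724292 (mod 2930450), where 2930450 = lcm(50525, 1450).
The solution is unique modulo lcm(1075, 235, 1450) = 2930450.

2724292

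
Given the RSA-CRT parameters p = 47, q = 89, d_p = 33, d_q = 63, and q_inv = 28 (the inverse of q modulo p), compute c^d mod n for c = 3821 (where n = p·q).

m₁ = c^(d_p) mod p: c ≡ 14 (mod 47), and 14^33 mod 47 = 9.
m₂ = c^(d_q) mod q: c ≡ 83 (mod 89), and 83^63 mod 89 = 29.
h = q_inv·(m₁ − m₂) mod p = 28·(9 − 29) mod 47 = 4.
m = m₂ + h·q = 29 + 4·89 = 385.

385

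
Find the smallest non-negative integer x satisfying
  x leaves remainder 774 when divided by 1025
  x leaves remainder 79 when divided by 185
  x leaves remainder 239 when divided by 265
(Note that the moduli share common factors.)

1941099

gcd(1025, 185) = 5 and 5 | (79 − 774), so the pair is consistent; merging gives x ≡ 6924 (mod 37925), where 37925 = lcm(1025, 185).
gcd(37925, 265) = 5 and 5 | (239 − 6924), so the pair is consistent; merging gives x ≡ 1941099 (mod 2010025), where 2010025 = lcm(37925, 265).
The solution is unique modulo lcm(1025, 185, 265) = 2010025.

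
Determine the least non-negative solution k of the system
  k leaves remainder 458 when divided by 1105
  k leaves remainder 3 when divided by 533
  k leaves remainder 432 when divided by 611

gcd(1105, 533) = 13 and 13 | (3 − 458), so the pair is consistent; merging gives k ≡ 2668 (mod 45305), where 45305 = lcm(1105, 533).
gcd(45305, 611) = 13 and 13 | (432 − 2668), so the pair is consistent; merging gives k ≡ 410413 (mod 2129335), where 2129335 = lcm(45305, 611).
The solution is unique modulo lcm(1105, 533, 611) = 2129335.

410413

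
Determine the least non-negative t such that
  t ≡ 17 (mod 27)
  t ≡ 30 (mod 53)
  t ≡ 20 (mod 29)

29339

The moduli are pairwise coprime; N = 27·53·29 = 41499.
N/27 = 1537; 1537 ≡ 25 (mod 27); 25·13 ≡ 1, so inverse 13.
N/53 = 783; 783 ≡ 41 (mod 53); 41·22 ≡ 1, so inverse 22.
N/29 = 1431; 1431 ≡ 10 (mod 29); 10·3 ≡ 1, so inverse 3.
t ≡ 17·1537·13 + 30·783·22 + 20·1431·3 = 942317.
942317 mod 41499 = 29339.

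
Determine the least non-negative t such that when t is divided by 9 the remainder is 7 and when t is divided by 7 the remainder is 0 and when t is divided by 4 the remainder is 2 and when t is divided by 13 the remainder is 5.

70

From t ≡ 7 (mod 9) write t = 7 + 9s. Substituting into t ≡ 0 (mod 7) gives 9s ≡ 0 (mod 7), and since 2⁻¹ ≡ 4 (mod 7), s ≡ 0. Hence t ≡ 7 + 9·0 = 7 (mod 63).
From t ≡ 7 (mod 63) write t = 7 + 63s. Substituting into t ≡ 2 (mod 4) gives 63s ≡ 3 (mod 4), and since 3⁻¹ ≡ 3 (mod 4), s ≡ 1. Hence t ≡ 7 + 63·1 = 70 (mod 252).
From t ≡ 70 (mod 252) write t = 70 + 252s. Substituting into t ≡ 5 (mod 13) gives 252s ≡ 0 (mod 13), and since 5⁻¹ ≡ 8 (mod 13), s ≡ 0. Hence t ≡ 70 + 252·0 = 70 (mod 3276).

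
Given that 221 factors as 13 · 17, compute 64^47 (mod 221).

38

Mod 13: 64 ≡ 12; by Fermat, exponent reduces to 47 mod 12 = 11; 12^11 ≡ 12 (mod 13).
Mod 17: 64 ≡ 13; by Fermat, exponent reduces to 47 mod 16 = 15; 13^15 ≡ 4 (mod 17).
Combine by CRT: x ≡ 12 (mod 13), x ≡ 4 (mod 17) ⇒ x ≡ 38 (mod 221).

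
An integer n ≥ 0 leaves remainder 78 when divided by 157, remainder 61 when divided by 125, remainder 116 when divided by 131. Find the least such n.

From n ≡ 78 (mod 157) write n = 78 + 157t. Substituting into n ≡ 61 (mod 125) gives 157t ≡ 108 (mod 125), and since 32⁻¹ ≡ 43 (mod 125), t ≡ 19. Hence n ≡ 78 + 157·19 = 3061 (mod 19625).
From n ≡ 3061 (mod 19625) write n = 3061 + 19625t. Substituting into n ≡ 116 (mod 131) gives 19625t ≡ 68 (mod 131), and since 106⁻¹ ≡ 110 (mod 131), t ≡ 13. Hence n ≡ 3061 + 19625·13 = 258186 (mod 2570875).

258186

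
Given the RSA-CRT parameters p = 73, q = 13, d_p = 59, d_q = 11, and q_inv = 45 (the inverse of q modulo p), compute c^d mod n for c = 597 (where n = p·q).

m₁ = c^(d_p) mod p: c ≡ 13 (mod 73), and 13^59 mod 73 = 40.
m₂ = c^(d_q) mod q: c ≡ 12 (mod 13), and 12^11 mod 13 = 12.
h = q_inv·(m₁ − m₂) mod p = 45·(40 − 12) mod 73 = 19.
m = m₂ + h·q = 12 + 19·13 = 259.

259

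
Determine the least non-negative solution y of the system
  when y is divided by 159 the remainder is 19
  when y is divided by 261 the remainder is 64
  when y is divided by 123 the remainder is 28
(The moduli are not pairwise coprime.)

207037

Combine the congruences pairwise.
gcd(159, 261) = 3 and 3 | (64 − 19), so the pair is consistent; merging gives y ≡ 13375 (mod 13833), where 13833 = lcm(159, 261).
gcd(13833, 123) = 3 and 3 | (28 − 13375), so the pair is consistent; merging gives y ≡ 207037 (mod 567153), where 567153 = lcm(13833, 123).
The solution is unique modulo lcm(159, 261, 123) = 567153.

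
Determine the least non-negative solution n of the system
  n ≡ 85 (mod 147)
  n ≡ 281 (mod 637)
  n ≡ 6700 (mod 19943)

66529

Combine the congruences pairwise.
gcd(147, 637) = 49 and 49 | (281 − 85), so the pair is consistent; merging gives n ≡ 1555 (mod 1911), where 1911 = lcm(147, 637).
gcd(1911, 19943) = 49 and 49 | (6700 − 1555), so the pair is consistent; merging gives n ≡ 66529 (mod 777777), where 777777 = lcm(1911, 19943).
The solution is unique modulo lcm(147, 637, 19943) = 777777.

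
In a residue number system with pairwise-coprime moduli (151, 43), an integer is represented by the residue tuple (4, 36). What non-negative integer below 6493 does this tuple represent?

From x ≡ 4 (mod 151) write x = 4 + 151t. Substituting into x ≡ 36 (mod 43) gives 151t ≡ 32 (mod 43), and since 22⁻¹ ≡ 2 (mod 43), t ≡ 21. Hence x ≡ 4 + 151·21 = 3175 (mod 6493).

3175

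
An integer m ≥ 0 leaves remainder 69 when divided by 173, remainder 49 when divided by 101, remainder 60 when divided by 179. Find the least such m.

1037723

The moduli are pairwise coprime; N = 173·101·179 = 3127667.
N/173 = 18079; 18079 ≡ 87 (mod 173); 87·2 ≡ 1, so inverse 2.
N/101 = 30967; 30967 ≡ 61 (mod 101); 61·53 ≡ 1, so inverse 53.
N/179 = 17473; 17473 ≡ 110 (mod 179); 110·83 ≡ 1, so inverse 83.
m ≡ 69·18079·2 + 49·30967·53 + 60·17473·83 = 169931741.
169931741 mod 3127667 = 1037723.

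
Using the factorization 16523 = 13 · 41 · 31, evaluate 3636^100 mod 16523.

1803

Mod 13: 3636 ≡ 9; by Fermat, exponent reduces to 100 mod 12 = 4; 9^4 ≡ 9 (mod 13).
Mod 41: 3636 ≡ 28; by Fermat, exponent reduces to 100 mod 40 = 20; 28^20 ≡ 40 (mod 41).
Mod 31: 3636 ≡ 9; by Fermat, exponent reduces to 100 mod 30 = 10; 9^10 ≡ 5 (mod 31).
Combine by CRT: x ≡ 9 (mod 13), x ≡ 40 (mod 41), x ≡ 5 (mod 31) ⇒ x ≡ 1803 (mod 16523).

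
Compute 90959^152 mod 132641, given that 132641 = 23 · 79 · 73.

4892

Mod 23: 90959 ≡ 17; by Fermat, exponent reduces to 152 mod 22 = 20; 17^20 ≡ 16 (mod 23).
Mod 79: 90959 ≡ 30; by Fermat, exponent reduces to 152 mod 78 = 74; 30^74 ≡ 73 (mod 79).
Mod 73: 90959 ≡ 1; by Fermat, exponent reduces to 152 mod 72 = 8; 1^8 ≡ 1 (mod 73).
Combine by CRT: x ≡ 16 (mod 23), x ≡ 73 (mod 79), x ≡ 1 (mod 73) ⇒ x ≡ 4892 (mod 132641).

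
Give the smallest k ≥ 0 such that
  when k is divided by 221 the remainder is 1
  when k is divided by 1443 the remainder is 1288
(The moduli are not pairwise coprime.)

9946

gcd(221, 1443) = 13 and 13 | (1288 − 1), so the pair is consistent; merging gives k ≡ 9946 (mod 24531), where 24531 = lcm(221, 1443).
The solution is unique modulo lcm(221, 1443) = 24531.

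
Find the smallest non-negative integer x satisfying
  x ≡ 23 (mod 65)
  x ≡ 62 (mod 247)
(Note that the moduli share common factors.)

803

gcd(65, 247) = 13 and 13 | (62 − 23), so the pair is consistent; merging gives x ≡ 803 (mod 1235), where 1235 = lcm(65, 247).
The solution is unique modulo lcm(65, 247) = 1235.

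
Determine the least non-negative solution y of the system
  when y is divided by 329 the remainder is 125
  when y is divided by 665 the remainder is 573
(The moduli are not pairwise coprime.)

gcd(329, 665) = 7 and 7 | (573 − 125), so the pair is consistent; merging gives y ≡ 20523 (mod 31255), where 31255 = lcm(329, 665).
The solution is unique modulo lcm(329, 665) = 31255.

20523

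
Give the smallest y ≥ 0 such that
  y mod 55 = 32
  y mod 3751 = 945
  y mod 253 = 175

gcd(55, 3751) = 11 and 11 | (945 − 32), so the pair is consistent; merging gives y ≡ 8447 (mod 18755), where 18755 = lcm(55, 3751).
gcd(18755, 253) = 11 and 11 | (175 − 8447), so the pair is consistent; merging gives y ≡ 195997 (mod 431365), where 431365 = lcm(18755, 253).
The solution is unique modulo lcm(55, 3751, 253) = 431365.

195997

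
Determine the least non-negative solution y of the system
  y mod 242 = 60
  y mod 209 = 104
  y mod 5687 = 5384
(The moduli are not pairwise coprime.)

187368

Combine the congruences pairwise.
gcd(242, 209) = 11 and 11 | (104 − 60), so the pair is consistent; merging gives y ≡ 3448 (mod 4598), where 4598 = lcm(242, 209).
gcd(4598, 5687) = 121 and 121 | (5384 − 3448), so the pair is consistent; merging gives y ≡ 187368 (mod 216106), where 216106 = lcm(4598, 5687).
The solution is unique modulo lcm(242, 209, 5687) = 216106.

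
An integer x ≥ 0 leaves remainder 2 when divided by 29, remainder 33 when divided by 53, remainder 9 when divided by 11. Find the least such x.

Combine the congruences pairwise.
From x ≡ 2 (mod 29) write x = 2 + 29t. Substituting into x ≡ 33 (mod 53) gives 29t ≡ 31 (mod 53), and since 29⁻¹ ≡ 11 (mod 53), t ≡ 23. Hence x ≡ 2 + 29·23 = 669 (mod 1537).
From x ≡ 669 (mod 1537) write x = 669 + 1537t. Substituting into x ≡ 9 (mod 11) gives 1537t ≡ 0 (mod 11), and since 8⁻¹ ≡ 7 (mod 11), t ≡ 0. Hence x ≡ 669 + 1537·0 = 669 (mod 16907).

669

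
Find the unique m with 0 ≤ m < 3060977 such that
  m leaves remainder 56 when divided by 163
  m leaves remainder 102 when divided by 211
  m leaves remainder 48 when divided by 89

The moduli are pairwise coprime; N = 163·211·89 = 3060977.
N/163 = 18779; 18779 ≡ 34 (mod 163); 34·24 ≡ 1, so inverse 24.
N/211 = 14507; 14507 ≡ 159 (mod 211); 159·142 ≡ 1, so inverse 142.
N/89 = 34393; 34393 ≡ 39 (mod 89); 39·16 ≡ 1, so inverse 16.
m ≡ 56·18779·24 + 102·14507·142 + 48·34393·16 = 261772188.
261772188 mod 3060977 = 1589143.

1589143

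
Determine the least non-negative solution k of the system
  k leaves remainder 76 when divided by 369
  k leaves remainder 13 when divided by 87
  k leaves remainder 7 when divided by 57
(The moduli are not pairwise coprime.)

gcd(369, 87) = 3 and 3 | (13 − 76), so the pair is consistent; merging gives k ≡ 9670 (mod 10701), where 10701 = lcm(369, 87).
gcd(10701, 57) = 3 and 3 | (7 − 9670), so the pair is consistent; merging gives k ≡ 31072 (mod 203319), where 203319 = lcm(10701, 57).
The solution is unique modulo lcm(369, 87, 57) = 203319.

31072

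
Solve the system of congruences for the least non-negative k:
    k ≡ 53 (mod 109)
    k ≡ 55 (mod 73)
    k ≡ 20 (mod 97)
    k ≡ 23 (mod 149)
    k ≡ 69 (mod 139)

Combine the congruences pairwise.
From k ≡ 53 (mod 109) write k = 53 + 109t. Substituting into k ≡ 55 (mod 73) gives 109t ≡ 2 (mod 73), and since 36⁻¹ ≡ 71 (mod 73), t ≡ 69. Hence k ≡ 53 + 109·69 = 7574 (mod 7957).
From k ≡ 7574 (mod 7957) write k = 7574 + 7957t. Substituting into k ≡ 20 (mod 97) gives 7957t ≡ 12 (mod 97), and since 3⁻¹ ≡ 65 (mod 97), t ≡ 4. Hence k ≡ 7574 + 7957·4 = 39402 (mod 771829).
From k ≡ 39402 (mod 771829) write k = 39402 + 771829t. Substituting into k ≡ 23 (mod 149) gives 771829t ≡ 106 (mod 149), and since 9⁻¹ ≡ 116 (mod 149), t ≡ 78. Hence k ≡ 39402 + 771829·78 = 60242064 (mod 115002521).
From k ≡ 60242064 (mod 115002521) write k = 60242064 + 115002521t. Substituting into k ≡ 69 (mod 139) gives 115002521t ≡ 49 (mod 139), and since 37⁻¹ ≡ 124 (mod 139), t ≡ 99. Hence k ≡ 60242064 + 115002521·99 = 11445491643 (mod 15985350419).

11445491643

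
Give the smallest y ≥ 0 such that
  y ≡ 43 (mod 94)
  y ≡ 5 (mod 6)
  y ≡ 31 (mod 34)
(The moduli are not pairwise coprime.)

983

gcd(94, 6) = 2 and 2 | (5 − 43), so the pair is consistent; merging gives y ≡ 137 (mod 282), where 282 = lcm(94, 6).
gcd(282, 34) = 2 and 2 | (31 − 137), so the pair is consistent; merging gives y ≡ 983 (mod 4794), where 4794 = lcm(282, 34).
The solution is unique modulo lcm(94, 6, 34) = 4794.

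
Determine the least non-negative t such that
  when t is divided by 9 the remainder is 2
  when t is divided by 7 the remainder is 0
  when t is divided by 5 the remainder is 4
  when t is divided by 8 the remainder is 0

The moduli are pairwise coprime; N = 9·7·5·8 = 2520.
N/9 = 280; 280 ≡ 1 (mod 9), inverse 1.
N/7 = 360; 360 ≡ 3 (mod 7); 3·5 ≡ 1, so inverse 5.
N/5 = 504; 504 ≡ 4 (mod 5); 4·4 ≡ 1, so inverse 4.
N/8 = 315; 315 ≡ 3 (mod 8); 3·3 ≡ 1, so inverse 3.
t ≡ 2·280·1 + 0·360·5 + 4·504·4 + 0·315·3 = 8624.
8624 mod 2520 = 1064.

1064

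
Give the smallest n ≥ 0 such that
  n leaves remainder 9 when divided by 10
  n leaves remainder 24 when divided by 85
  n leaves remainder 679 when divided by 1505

gcd(10, 85) = 5 and 5 | (24 − 9), so the pair is consistent; merging gives n ≡ 109 (mod 170), where 170 = lcm(10, 85).
gcd(170, 1505) = 5 and 5 | (679 − 109), so the pair is consistent; merging gives n ≡ 24759 (mod 51170), where 51170 = lcm(170, 1505).
The solution is unique modulo lcm(10, 85, 1505) = 51170.

24759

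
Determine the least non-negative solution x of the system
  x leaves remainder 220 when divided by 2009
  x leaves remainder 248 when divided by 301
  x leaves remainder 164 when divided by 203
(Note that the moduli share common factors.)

gcd(2009, 301) = 7 and 7 | (248 − 220), so the pair is consistent; merging gives x ≡ 24328 (mod 86387), where 86387 = lcm(2009, 301).
gcd(86387, 203) = 7 and 7 | (164 − 24328), so the pair is consistent; merging gives x ≡ 801811 (mod 2505223), where 2505223 = lcm(86387, 203).
The solution is unique modulo lcm(2009, 301, 203) = 2505223.

801811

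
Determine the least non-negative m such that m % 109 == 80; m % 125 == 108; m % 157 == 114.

1372608

From m ≡ 80 (mod 109) write m = 80 + 109t. Substituting into m ≡ 108 (mod 125) gives 109t ≡ 28 (mod 125), and since 109⁻¹ ≡ 39 (mod 125), t ≡ 92. Hence m ≡ 80 + 109·92 = 10108 (mod 13625).
From m ≡ 10108 (mod 13625) write m = 10108 + 13625t. Substituting into m ≡ 114 (mod 157) gives 13625t ≡ 54 (mod 157), and since 123⁻¹ ≡ 60 (mod 157), t ≡ 100. Hence m ≡ 10108 + 13625·100 = 1372608 (mod 2139125).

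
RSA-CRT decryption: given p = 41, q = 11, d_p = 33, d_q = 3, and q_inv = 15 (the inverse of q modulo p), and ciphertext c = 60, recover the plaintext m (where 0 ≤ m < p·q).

m₁ = c^(d_p) mod p: c ≡ 19 (mod 41), and 19^33 mod 41 = 26.
m₂ = c^(d_q) mod q: c ≡ 5 (mod 11), and 5^3 mod 11 = 4.
h = q_inv·(m₁ − m₂) mod p = 15·(26 − 4) mod 41 = 2.
m = m₂ + h·q = 4 + 2·11 = 26.

26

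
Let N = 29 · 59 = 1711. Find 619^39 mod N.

Mod 29: 619 ≡ 10; by Fermat, exponent reduces to 39 mod 28 = 11; 10^11 ≡ 2 (mod 29).
Mod 59: 619 ≡ 29; 29^39 ≡ 45 (mod 59).
Combine by CRT: x ≡ 2 (mod 29), x ≡ 45 (mod 59) ⇒ x ≡ 930 (mod 1711).

930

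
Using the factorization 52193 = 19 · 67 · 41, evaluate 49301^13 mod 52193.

48764

Mod 19: 49301 ≡ 15; 15^13 ≡ 10 (mod 19).
Mod 67: 49301 ≡ 56; 56^13 ≡ 55 (mod 67).
Mod 41: 49301 ≡ 19; 19^13 ≡ 15 (mod 41).
Combine by CRT: x ≡ 10 (mod 19), x ≡ 55 (mod 67), x ≡ 15 (mod 41) ⇒ x ≡ 48764 (mod 52193).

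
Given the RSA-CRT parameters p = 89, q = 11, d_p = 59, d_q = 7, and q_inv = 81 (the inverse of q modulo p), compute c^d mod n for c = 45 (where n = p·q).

573

m₁ = c^(d_p) mod p: c ≡ 45 (mod 89), and 45^59 mod 89 = 39.
m₂ = c^(d_q) mod q: c ≡ 1 (mod 11), and 1^7 mod 11 = 1.
h = q_inv·(m₁ − m₂) mod p = 81·(39 − 1) mod 89 = 52.
m = m₂ + h·q = 1 + 52·11 = 573.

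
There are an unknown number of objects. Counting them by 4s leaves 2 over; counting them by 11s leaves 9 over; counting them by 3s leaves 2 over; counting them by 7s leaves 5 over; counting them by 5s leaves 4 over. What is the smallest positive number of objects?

614

The moduli are pairwise coprime; M = 4·11·3·7·5 = 4620.
M/4 = 1155; 1155 ≡ 3 (mod 4); 3·3 ≡ 1, so inverse 3.
M/11 = 420; 420 ≡ 2 (mod 11); 2·6 ≡ 1, so inverse 6.
M/3 = 1540; 1540 ≡ 1 (mod 3), inverse 1.
M/7 = 660; 660 ≡ 2 (mod 7); 2·4 ≡ 1, so inverse 4.
M/5 = 924; 924 ≡ 4 (mod 5); 4·4 ≡ 1, so inverse 4.
N ≡ 2·1155·3 + 9·420·6 + 2·1540·1 + 5·660·4 + 4·924·4 = 60674.
60674 mod 4620 = 614.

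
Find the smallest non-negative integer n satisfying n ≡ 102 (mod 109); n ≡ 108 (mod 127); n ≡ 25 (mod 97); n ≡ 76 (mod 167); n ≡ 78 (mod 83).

7827639774

From n ≡ 102 (mod 109) write n = 102 + 109t. Substituting into n ≡ 108 (mod 127) gives 109t ≡ 6 (mod 127), and since 109⁻¹ ≡ 7 (mod 127), t ≡ 42. Hence n ≡ 102 + 109·42 = 4680 (mod 13843).
From n ≡ 4680 (mod 13843) write n = 4680 + 13843t. Substituting into n ≡ 25 (mod 97) gives 13843t ≡ 1 (mod 97), and since 69⁻¹ ≡ 45 (mod 97), t ≡ 45. Hence n ≡ 4680 + 13843·45 = 627615 (mod 1342771).
From n ≡ 627615 (mod 1342771) write n = 627615 + 1342771t. Substituting into n ≡ 76 (mod 167) gives 1342771t ≡ 47 (mod 167), and since 91⁻¹ ≡ 156 (mod 167), t ≡ 151. Hence n ≡ 627615 + 1342771·151 = 203386036 (mod 224242757).
From n ≡ 203386036 (mod 224242757) write n = 203386036 + 224242757t. Substituting into n ≡ 78 (mod 83) gives 224242757t ≡ 64 (mod 83), and since 80⁻¹ ≡ 55 (mod 83), t ≡ 34. Hence n ≡ 203386036 + 224242757·34 = 7827639774 (mod 18612148831).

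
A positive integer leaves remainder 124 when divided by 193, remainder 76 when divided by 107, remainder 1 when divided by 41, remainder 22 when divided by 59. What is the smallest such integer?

The moduli are pairwise coprime; N = 193·107·41·59 = 49954769.
N/193 = 258833; 258833 ≡ 20 (mod 193); 20·29 ≡ 1, so inverse 29.
N/107 = 466867; 466867 ≡ 26 (mod 107); 26·70 ≡ 1, so inverse 70.
N/41 = 1218409; 1218409 ≡ 12 (mod 41); 12·24 ≡ 1, so inverse 24.
N/59 = 846691; 846691 ≡ 41 (mod 59); 41·36 ≡ 1, so inverse 36.
x ≡ 124·258833·29 + 76·466867·70 + 1·1218409·24 + 22·846691·36 = 4114316996.
4114316996 mod 49954769 = 18025938.

18025938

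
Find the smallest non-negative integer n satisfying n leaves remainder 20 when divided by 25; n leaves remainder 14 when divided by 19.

470

Combine the congruences pairwise.
From n ≡ 20 (mod 25) write n = 20 + 25t. Substituting into n ≡ 14 (mod 19) gives 25t ≡ 13 (mod 19), and since 6⁻¹ ≡ 16 (mod 19), t ≡ 18. Hence n ≡ 20 + 25·18 = 470 (mod 475).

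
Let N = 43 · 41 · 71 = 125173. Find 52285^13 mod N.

104607

Mod 43: 52285 ≡ 40; 40^13 ≡ 31 (mod 43).
Mod 41: 52285 ≡ 10; 10^13 ≡ 16 (mod 41).
Mod 71: 52285 ≡ 29; 29^13 ≡ 24 (mod 71).
Combine by CRT: x ≡ 31 (mod 43), x ≡ 16 (mod 41), x ≡ 24 (mod 71) ⇒ x ≡ 104607 (mod 125173).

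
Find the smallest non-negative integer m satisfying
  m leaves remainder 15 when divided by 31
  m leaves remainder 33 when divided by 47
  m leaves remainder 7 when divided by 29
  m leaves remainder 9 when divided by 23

218348

From m ≡ 15 (mod 31) write m = 15 + 31t. Substituting into m ≡ 33 (mod 47) gives 31t ≡ 18 (mod 47), and since 31⁻¹ ≡ 44 (mod 47), t ≡ 40. Hence m ≡ 15 + 31·40 = 1255 (mod 1457).
From m ≡ 1255 (mod 1457) write m = 1255 + 1457t. Substituting into m ≡ 7 (mod 29) gives 1457t ≡ 28 (mod 29), and since 7⁻¹ ≡ 25 (mod 29), t ≡ 4. Hence m ≡ 1255 + 1457·4 = 7083 (mod 42253).
From m ≡ 7083 (mod 42253) write m = 7083 + 42253t. Substituting into m ≡ 9 (mod 23) gives 42253t ≡ 10 (mod 23), and since 2⁻¹ ≡ 12 (mod 23), t ≡ 5. Hence m ≡ 7083 + 42253·5 = 218348 (mod 971819).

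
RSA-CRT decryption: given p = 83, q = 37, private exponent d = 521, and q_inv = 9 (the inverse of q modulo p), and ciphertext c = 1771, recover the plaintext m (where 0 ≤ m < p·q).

d_p = d mod (p−1) = 521 mod 82 = 29; d_q = d mod (q−1) = 17.
m₁ = c^(d_p) mod p: c ≡ 28 (mod 83), and 28^29 mod 83 = 75.
m₂ = c^(d_q) mod q: c ≡ 32 (mod 37), and 32^17 mod 37 = 15.
h = q_inv·(m₁ − m₂) mod p = 9·(75 − 15) mod 83 = 42.
m = m₂ + h·q = 15 + 42·37 = 1569.

1569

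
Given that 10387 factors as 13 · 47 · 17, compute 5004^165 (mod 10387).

Mod 13: 5004 ≡ 12; by Fermat, exponent reduces to 165 mod 12 = 9; 12^9 ≡ 12 (mod 13).
Mod 47: 5004 ≡ 22; by Fermat, exponent reduces to 165 mod 46 = 27; 22^27 ≡ 39 (mod 47).
Mod 17: 5004 ≡ 6; by Fermat, exponent reduces to 165 mod 16 = 5; 6^5 ≡ 7 (mod 17).
Combine by CRT: x ≡ 12 (mod 13), x ≡ 39 (mod 47), x ≡ 7 (mod 17) ⇒ x ≡ 415 (mod 10387).

415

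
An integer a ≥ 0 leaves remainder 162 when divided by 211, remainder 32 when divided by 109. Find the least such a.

From a ≡ 162 (mod 211) write a = 162 + 211t. Substituting into a ≡ 32 (mod 109) gives 211t ≡ 88 (mod 109), and since 102⁻¹ ≡ 31 (mod 109), t ≡ 3. Hence a ≡ 162 + 211·3 = 795 (mod 22999).

795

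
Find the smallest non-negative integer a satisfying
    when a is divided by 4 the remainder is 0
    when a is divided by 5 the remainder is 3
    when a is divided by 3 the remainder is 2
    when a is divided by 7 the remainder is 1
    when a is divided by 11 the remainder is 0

The moduli are pairwise coprime; N = 4·5·3·7·11 = 4620.
N/4 = 1155; 1155 ≡ 3 (mod 4); 3·3 ≡ 1, so inverse 3.
N/5 = 924; 924 ≡ 4 (mod 5); 4·4 ≡ 1, so inverse 4.
N/3 = 1540; 1540 ≡ 1 (mod 3), inverse 1.
N/7 = 660; 660 ≡ 2 (mod 7); 2·4 ≡ 1, so inverse 4.
N/11 = 420; 420 ≡ 2 (mod 11); 2·6 ≡ 1, so inverse 6.
a ≡ 0·1155·3 + 3·924·4 + 2·1540·1 + 1·660·4 + 0·420·6 = 16808.
16808 mod 4620 = 2948.

2948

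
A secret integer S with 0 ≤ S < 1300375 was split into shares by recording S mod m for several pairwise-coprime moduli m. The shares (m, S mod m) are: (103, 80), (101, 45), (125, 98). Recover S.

The moduli are pairwise coprime; N = 103·101·125 = 1300375.
N/103 = 12625; 12625 ≡ 59 (mod 103); 59·7 ≡ 1, so inverse 7.
N/101 = 12875; 12875 ≡ 48 (mod 101); 48·40 ≡ 1, so inverse 40.
N/125 = 10403; 10403 ≡ 28 (mod 125); 28·67 ≡ 1, so inverse 67.
S ≡ 80·12625·7 + 45·12875·40 + 98·10403·67 = 98551098.
98551098 mod 1300375 = 1022973.

1022973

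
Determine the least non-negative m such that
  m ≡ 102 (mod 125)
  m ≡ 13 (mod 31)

From m ≡ 102 (mod 125) write m = 102 + 125t. Substituting into m ≡ 13 (mod 31) gives 125t ≡ 4 (mod 31), and since 1⁻¹ ≡ 1 (mod 31), t ≡ 4. Hence m ≡ 102 + 125·4 = 602 (mod 3875).

602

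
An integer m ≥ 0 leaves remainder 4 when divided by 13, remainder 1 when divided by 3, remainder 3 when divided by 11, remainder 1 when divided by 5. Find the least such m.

The moduli are pairwise coprime; N = 13·3·11·5 = 2145.
N/13 = 165; 165 ≡ 9 (mod 13); 9·3 ≡ 1, so inverse 3.
N/3 = 715; 715 ≡ 1 (mod 3), inverse 1.
N/11 = 195; 195 ≡ 8 (mod 11); 8·7 ≡ 1, so inverse 7.
N/5 = 429; 429 ≡ 4 (mod 5); 4·4 ≡ 1, so inverse 4.
m ≡ 4·165·3 + 1·715·1 + 3·195·7 + 1·429·4 = 8506.
8506 mod 2145 = 2071.

2071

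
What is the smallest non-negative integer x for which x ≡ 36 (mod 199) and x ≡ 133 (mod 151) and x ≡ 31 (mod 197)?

1979290

Combine the congruences pairwise.
From x ≡ 36 (mod 199) write x = 36 + 199t. Substituting into x ≡ 133 (mod 151) gives 199t ≡ 97 (mod 151), and since 48⁻¹ ≡ 129 (mod 151), t ≡ 131. Hence x ≡ 36 + 199·131 = 26105 (mod 30049).
From x ≡ 26105 (mod 30049) write x = 26105 + 30049t. Substituting into x ≡ 31 (mod 197) gives 30049t ≡ 127 (mod 197), and since 105⁻¹ ≡ 182 (mod 197), t ≡ 65. Hence x ≡ 26105 + 30049·65 = 1979290 (mod 5919653).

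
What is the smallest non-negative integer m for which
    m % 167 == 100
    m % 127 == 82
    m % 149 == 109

983062

From m ≡ 100 (mod 167) write m = 100 + 167t. Substituting into m ≡ 82 (mod 127) gives 167t ≡ 109 (mod 127), and since 40⁻¹ ≡ 54 (mod 127), t ≡ 44. Hence m ≡ 100 + 167·44 = 7448 (mod 21209).
From m ≡ 7448 (mod 21209) write m = 7448 + 21209t. Substituting into m ≡ 109 (mod 149) gives 21209t ≡ 111 (mod 149), and since 51⁻¹ ≡ 38 (mod 149), t ≡ 46. Hence m ≡ 7448 + 21209·46 = 983062 (mod 3160141).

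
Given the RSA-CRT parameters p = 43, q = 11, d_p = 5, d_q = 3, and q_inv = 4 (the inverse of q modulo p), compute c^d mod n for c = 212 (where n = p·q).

445

m₁ = c^(d_p) mod p: c ≡ 40 (mod 43), and 40^5 mod 43 = 15.
m₂ = c^(d_q) mod q: c ≡ 3 (mod 11), and 3^3 mod 11 = 5.
h = q_inv·(m₁ − m₂) mod p = 4·(15 − 5) mod 43 = 40.
m = m₂ + h·q = 5 + 40·11 = 445.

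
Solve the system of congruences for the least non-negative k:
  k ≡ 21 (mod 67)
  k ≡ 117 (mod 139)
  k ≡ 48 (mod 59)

From k ≡ 21 (mod 67) write k = 21 + 67t. Substituting into k ≡ 117 (mod 139) gives 67t ≡ 96 (mod 139), and since 67⁻¹ ≡ 83 (mod 139), t ≡ 45. Hence k ≡ 21 + 67·45 = 3036 (mod 9313).
From k ≡ 3036 (mod 9313) write k = 3036 + 9313t. Substituting into k ≡ 48 (mod 59) gives 9313t ≡ 21 (mod 59), and since 50⁻¹ ≡ 13 (mod 59), t ≡ 37. Hence k ≡ 3036 + 9313·37 = 347617 (mod 549467).

347617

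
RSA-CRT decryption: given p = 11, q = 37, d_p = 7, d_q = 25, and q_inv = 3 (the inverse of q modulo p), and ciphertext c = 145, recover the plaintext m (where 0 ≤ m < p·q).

403

m₁ = c^(d_p) mod p: c ≡ 2 (mod 11), and 2^7 mod 11 = 7.
m₂ = c^(d_q) mod q: c ≡ 34 (mod 37), and 34^25 mod 37 = 33.
h = q_inv·(m₁ − m₂) mod p = 3·(7 − 33) mod 11 = 10.
m = m₂ + h·q = 33 + 10·37 = 403.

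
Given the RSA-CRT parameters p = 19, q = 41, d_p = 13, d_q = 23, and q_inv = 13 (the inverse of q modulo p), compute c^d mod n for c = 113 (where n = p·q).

189

m₁ = c^(d_p) mod p: c ≡ 18 (mod 19), and 18^13 mod 19 = 18.
m₂ = c^(d_q) mod q: c ≡ 31 (mod 41), and 31^23 mod 41 = 25.
h = q_inv·(m₁ − m₂) mod p = 13·(18 − 25) mod 19 = 4.
m = m₂ + h·q = 25 + 4·41 = 189.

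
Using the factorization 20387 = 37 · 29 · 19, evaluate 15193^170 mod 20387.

5635

Mod 37: 15193 ≡ 23; by Fermat, exponent reduces to 170 mod 36 = 26; 23^26 ≡ 11 (mod 37).
Mod 29: 15193 ≡ 26; by Fermat, exponent reduces to 170 mod 28 = 2; 26^2 ≡ 9 (mod 29).
Mod 19: 15193 ≡ 12; by Fermat, exponent reduces to 170 mod 18 = 8; 12^8 ≡ 11 (mod 19).
Combine by CRT: x ≡ 11 (mod 37), x ≡ 9 (mod 29), x ≡ 11 (mod 19) ⇒ x ≡ 5635 (mod 20387).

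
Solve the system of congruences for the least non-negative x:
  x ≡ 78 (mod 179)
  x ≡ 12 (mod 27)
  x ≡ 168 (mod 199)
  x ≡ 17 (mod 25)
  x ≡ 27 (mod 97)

The moduli are pairwise coprime; N = 179·27·199·25·97 = 2332284975.
N/179 = 13029525; 13029525 ≡ 115 (mod 179); 115·165 ≡ 1, so inverse 165.
N/27 = 86380925; 86380925 ≡ 14 (mod 27); 14·2 ≡ 1, so inverse 2.
N/199 = 11720025; 11720025 ≡ 119 (mod 199); 119·97 ≡ 1, so inverse 97.
N/25 = 93291399; 93291399 ≡ 24 (mod 25); 24·24 ≡ 1, so inverse 24.
N/97 = 24044175; 24044175 ≡ 9 (mod 97); 9·54 ≡ 1, so inverse 54.
x ≡ 78·13029525·165 + 12·86380925·2 + 168·11720025·97 + 17·93291399·24 + 27·24044175·54 = 433871954292.
433871954292 mod 2332284975 = 66948942.

66948942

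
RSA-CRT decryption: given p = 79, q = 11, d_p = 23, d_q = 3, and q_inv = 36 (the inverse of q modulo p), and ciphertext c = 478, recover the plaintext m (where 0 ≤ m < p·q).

444

m₁ = c^(d_p) mod p: c ≡ 4 (mod 79), and 4^23 mod 79 = 49.
m₂ = c^(d_q) mod q: c ≡ 5 (mod 11), and 5^3 mod 11 = 4.
h = q_inv·(m₁ − m₂) mod p = 36·(49 − 4) mod 79 = 40.
m = m₂ + h·q = 4 + 40·11 = 444.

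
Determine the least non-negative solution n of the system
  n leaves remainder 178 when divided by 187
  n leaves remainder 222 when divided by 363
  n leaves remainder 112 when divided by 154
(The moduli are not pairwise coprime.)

gcd(187, 363) = 11 and 11 | (222 − 178), so the pair is consistent; merging gives n ≡ 1674 (mod 6171), where 6171 = lcm(187, 363).
gcd(6171, 154) = 11 and 11 | (112 − 1674), so the pair is consistent; merging gives n ≡ 75726 (mod 86394), where 86394 = lcm(6171, 154).
The solution is unique modulo lcm(187, 363, 154) = 86394.

75726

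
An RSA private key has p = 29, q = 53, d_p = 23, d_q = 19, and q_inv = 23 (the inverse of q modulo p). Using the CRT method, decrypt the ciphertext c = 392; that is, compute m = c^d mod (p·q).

3

m₁ = c^(d_p) mod p: c ≡ 15 (mod 29), and 15^23 mod 29 = 3.
m₂ = c^(d_q) mod q: c ≡ 21 (mod 53), and 21^19 mod 53 = 3.
h = q_inv·(m₁ − m₂) mod p = 23·(3 − 3) mod 29 = 0.
m = m₂ + h·q = 3 + 0·53 = 3.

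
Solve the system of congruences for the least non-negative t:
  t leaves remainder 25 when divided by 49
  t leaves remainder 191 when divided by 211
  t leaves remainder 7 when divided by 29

62647

The moduli are pairwise coprime; N = 49·211·29 = 299831.
N/49 = 6119; 6119 ≡ 43 (mod 49); 43·8 ≡ 1, so inverse 8.
N/211 = 1421; 1421 ≡ 155 (mod 211); 155·162 ≡ 1, so inverse 162.
N/29 = 10339; 10339 ≡ 15 (mod 29); 15·2 ≡ 1, so inverse 2.
t ≡ 25·6119·8 + 191·1421·162 + 7·10339·2 = 45337128.
45337128 mod 299831 = 62647.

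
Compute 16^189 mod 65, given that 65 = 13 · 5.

Mod 13: 16 ≡ 3; by Fermat, exponent reduces to 189 mod 12 = 9; 3^9 ≡ 1 (mod 13).
Mod 5: 16 ≡ 1; by Fermat, exponent reduces to 189 mod 4 = 1; 1^1 ≡ 1 (mod 5).
Combine by CRT: x ≡ 1 (mod 13), x ≡ 1 (mod 5) ⇒ x ≡ 1 (mod 65).

1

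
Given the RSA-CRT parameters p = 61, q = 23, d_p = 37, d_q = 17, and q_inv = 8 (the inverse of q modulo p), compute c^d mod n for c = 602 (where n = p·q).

94

m₁ = c^(d_p) mod p: c ≡ 53 (mod 61), and 53^37 mod 61 = 33.
m₂ = c^(d_q) mod q: c ≡ 4 (mod 23), and 4^17 mod 23 = 2.
h = q_inv·(m₁ − m₂) mod p = 8·(33 − 2) mod 61 = 4.
m = m₂ + h·q = 2 + 4·23 = 94.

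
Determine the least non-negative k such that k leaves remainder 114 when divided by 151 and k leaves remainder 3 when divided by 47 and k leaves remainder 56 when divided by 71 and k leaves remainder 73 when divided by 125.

Combine the congruences pairwise.
From k ≡ 114 (mod 151) write k = 114 + 151t. Substituting into k ≡ 3 (mod 47) gives 151t ≡ 30 (mod 47), and since 10⁻¹ ≡ 33 (mod 47), t ≡ 3. Hence k ≡ 114 + 151·3 = 567 (mod 7097).
From k ≡ 567 (mod 7097) write k = 567 + 7097t. Substituting into k ≡ 56 (mod 71) gives 7097t ≡ 57 (mod 71), and since 68⁻¹ ≡ 47 (mod 71), t ≡ 52. Hence k ≡ 567 + 7097·52 = 369611 (mod 503887).
From k ≡ 369611 (mod 503887) write k = 369611 + 503887t. Substituting into k ≡ 73 (mod 125) gives 503887t ≡ 87 (mod 125), and since 12⁻¹ ≡ 73 (mod 125), t ≡ 101. Hence k ≡ 369611 + 503887·101 = 51262198 (mod 62985875).

51262198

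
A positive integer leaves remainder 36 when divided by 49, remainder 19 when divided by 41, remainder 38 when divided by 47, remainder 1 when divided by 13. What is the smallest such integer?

The moduli are pairwise coprime; N = 49·41·47·13 = 1227499.
N/49 = 25051; 25051 ≡ 12 (mod 49); 12·45 ≡ 1, so inverse 45.
N/41 = 29939; 29939 ≡ 9 (mod 41); 9·32 ≡ 1, so inverse 32.
N/47 = 26117; 26117 ≡ 32 (mod 47); 32·25 ≡ 1, so inverse 25.
N/13 = 94423; 94423 ≡ 4 (mod 13); 4·10 ≡ 1, so inverse 10.
k ≡ 36·25051·45 + 19·29939·32 + 38·26117·25 + 1·94423·10 = 84540912.
84540912 mod 1227499 = 1070980.

1070980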